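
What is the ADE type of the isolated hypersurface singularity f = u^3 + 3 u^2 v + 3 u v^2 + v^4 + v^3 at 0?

E_6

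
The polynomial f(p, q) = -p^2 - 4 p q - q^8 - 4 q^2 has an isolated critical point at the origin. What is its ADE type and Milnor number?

The Hessian of f at 0 has rank 1. Corank 1: A-series; mu = 7 gives A_7.

Type A_7, Milnor number mu = 7.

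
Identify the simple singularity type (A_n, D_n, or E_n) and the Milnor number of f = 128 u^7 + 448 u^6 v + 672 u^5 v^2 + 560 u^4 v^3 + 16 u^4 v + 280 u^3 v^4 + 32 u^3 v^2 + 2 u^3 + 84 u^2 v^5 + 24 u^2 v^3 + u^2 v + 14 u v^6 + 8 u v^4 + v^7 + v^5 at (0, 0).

Type D_6, Milnor number mu = 6.

The Hessian of f at 0 has rank 0. Corank 2; j^3 = u^2*(2*u + v) has shape L^2 M (L != M), so D-series; mu = 6 gives D_6.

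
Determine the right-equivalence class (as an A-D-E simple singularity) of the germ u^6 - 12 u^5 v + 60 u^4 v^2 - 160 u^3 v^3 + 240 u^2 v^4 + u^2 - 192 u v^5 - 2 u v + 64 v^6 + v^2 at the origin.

The Hessian of f at 0 is [[2, -2], [-2, 2]] with rank 1, so corank 1. A Groebner basis of the Jacobian ideal J(f) in C{u,v} is {v^5, u - v}; counting standard monomials gives mu = 5. Corank 1: A-series; mu = 5 gives A_5.

A_{5}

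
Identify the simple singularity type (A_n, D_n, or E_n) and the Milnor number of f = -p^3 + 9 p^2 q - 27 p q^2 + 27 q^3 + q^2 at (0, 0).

Type A2, Milnor number mu = 2.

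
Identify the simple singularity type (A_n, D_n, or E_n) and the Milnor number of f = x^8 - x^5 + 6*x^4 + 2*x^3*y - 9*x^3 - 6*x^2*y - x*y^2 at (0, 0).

Type D_{9}, Milnor number mu = 9.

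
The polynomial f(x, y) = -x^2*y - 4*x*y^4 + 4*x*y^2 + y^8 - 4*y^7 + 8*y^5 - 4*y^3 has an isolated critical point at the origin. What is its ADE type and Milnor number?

The Hessian of f at 0 has rank 0. Corank 2; j^3 = -y*(x - 2*y)^2 has shape L^2 M (L != M), so D-series; mu = 9 gives D_9.

Type D9, Milnor number mu = 9.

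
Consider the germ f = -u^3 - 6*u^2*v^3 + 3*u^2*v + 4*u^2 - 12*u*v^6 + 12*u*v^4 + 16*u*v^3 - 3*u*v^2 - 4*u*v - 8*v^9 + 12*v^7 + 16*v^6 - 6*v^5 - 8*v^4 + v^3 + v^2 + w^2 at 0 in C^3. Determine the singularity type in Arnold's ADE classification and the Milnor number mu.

The Hessian of f at 0 is [[8, -4, 0], [-4, 2, 0], [0, 0, 2]] with rank 2, so corank 1. A Groebner basis of the Jacobian ideal J(f) in C{u,v,w} is {v^2, u - v/2, w}; counting standard monomials gives mu = 2. Corank 1: A-series; mu = 2 gives A_2.

Type A_{2}, Milnor number mu = 2.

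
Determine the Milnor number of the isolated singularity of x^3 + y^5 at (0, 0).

The Hessian of f at 0 is [[0, 0], [0, 0]] with rank 0, so corank 2. A Groebner basis of the Jacobian ideal J(f) in C{x,y} is {y^4, x^2}; counting standard monomials gives mu = 8. Corank 2; j^3 = x^3 is a perfect cube, so E-series; the 5-jet and mu = 8 give E_8.

8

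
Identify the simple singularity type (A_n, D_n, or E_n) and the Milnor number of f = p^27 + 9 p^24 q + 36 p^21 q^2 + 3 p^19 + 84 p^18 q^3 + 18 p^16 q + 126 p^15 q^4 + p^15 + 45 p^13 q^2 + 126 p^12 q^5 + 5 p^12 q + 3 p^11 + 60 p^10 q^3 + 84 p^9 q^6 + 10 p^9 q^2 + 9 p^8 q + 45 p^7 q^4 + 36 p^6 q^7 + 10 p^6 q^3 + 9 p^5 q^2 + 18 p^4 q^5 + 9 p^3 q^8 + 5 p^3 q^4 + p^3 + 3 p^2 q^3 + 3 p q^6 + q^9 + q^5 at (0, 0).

Type E_8, Milnor number mu = 8.

The Hessian of f at 0 has rank 0. Corank 2; j^3 = p^3 is a perfect cube, so E-series; the 5-jet and mu = 8 give E_8.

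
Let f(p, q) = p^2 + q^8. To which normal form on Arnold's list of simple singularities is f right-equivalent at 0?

The Hessian of f at 0 has rank 1. Corank 1: A-series; mu = 7 gives A_7.

A_{7}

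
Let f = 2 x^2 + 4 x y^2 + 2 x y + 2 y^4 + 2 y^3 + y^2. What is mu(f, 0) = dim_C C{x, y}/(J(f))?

The Hessian of f at 0 is [[4, 2], [2, 2]] with rank 2, so corank 0. A Groebner basis of the Jacobian ideal J(f) in C{x,y} is {x, y}; counting standard monomials gives mu = 1. Corank 0: nondegenerate Morse point, so A_1.

1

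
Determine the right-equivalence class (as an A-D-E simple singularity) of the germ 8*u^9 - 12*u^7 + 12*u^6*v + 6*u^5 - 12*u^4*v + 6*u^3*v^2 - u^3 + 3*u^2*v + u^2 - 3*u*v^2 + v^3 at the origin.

The Hessian of f at 0 has rank 1. Corank 1: A-series; mu = 2 gives A_2.

A_{2}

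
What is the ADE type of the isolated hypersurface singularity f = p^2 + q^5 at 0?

A_4

The Hessian of f at 0 is [[2, 0], [0, 0]] with rank 1, so corank 1. A Groebner basis of the Jacobian ideal J(f) in C{p,q} is {q^4, p}; counting standard monomials gives mu = 4. Corank 1: A-series; mu = 4 gives A_4.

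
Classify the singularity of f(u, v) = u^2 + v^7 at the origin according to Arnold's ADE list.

A6

The Hessian of f at 0 is [[2, 0], [0, 0]] with rank 1, so corank 1. A Groebner basis of the Jacobian ideal J(f) in C{u,v} is {v^6, u}; counting standard monomials gives mu = 6. Corank 1: A-series; mu = 6 gives A_6.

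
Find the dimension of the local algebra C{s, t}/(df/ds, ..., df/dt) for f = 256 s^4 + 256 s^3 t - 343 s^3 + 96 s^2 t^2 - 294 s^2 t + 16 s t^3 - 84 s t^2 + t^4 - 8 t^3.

6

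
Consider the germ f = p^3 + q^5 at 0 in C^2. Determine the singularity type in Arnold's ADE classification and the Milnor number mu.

The Hessian of f at 0 is [[0, 0], [0, 0]] with rank 0, so corank 2. A Groebner basis of the Jacobian ideal J(f) in C{p,q} is {q^4, p^2}; counting standard monomials gives mu = 8. Corank 2; j^3 = p^3 is a perfect cube, so E-series; the 5-jet and mu = 8 give E_8.

Type E_{8}, Milnor number mu = 8.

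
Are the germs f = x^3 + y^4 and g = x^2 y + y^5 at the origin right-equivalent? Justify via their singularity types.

No.

The Hessian of f at 0 is [[0, 0], [0, 0]] with rank 0, so corank 2. A Groebner basis of the Jacobian ideal J(f) in C{x,y} is {y^3, x^2}; counting standard monomials gives mu = 6. Corank 2; j^3 = x^3 is a perfect cube, so E-series; the 4-jet and mu = 6 give E_6. The Hessian of g at 0 is [[0, 0], [0, 0]] with rank 0, so corank 2. A Groebner basis of the Jacobian ideal J(g) in C{x,y} is {x^2/5 + y^4, x^3, x*y}; counting standard monomials gives mu = 6. Corank 2; j^3 = x^2*y has shape L^2 M (L != M), so D-series; mu = 6 gives D_6. f is E_6 but g is D_6, hence not right-equivalent.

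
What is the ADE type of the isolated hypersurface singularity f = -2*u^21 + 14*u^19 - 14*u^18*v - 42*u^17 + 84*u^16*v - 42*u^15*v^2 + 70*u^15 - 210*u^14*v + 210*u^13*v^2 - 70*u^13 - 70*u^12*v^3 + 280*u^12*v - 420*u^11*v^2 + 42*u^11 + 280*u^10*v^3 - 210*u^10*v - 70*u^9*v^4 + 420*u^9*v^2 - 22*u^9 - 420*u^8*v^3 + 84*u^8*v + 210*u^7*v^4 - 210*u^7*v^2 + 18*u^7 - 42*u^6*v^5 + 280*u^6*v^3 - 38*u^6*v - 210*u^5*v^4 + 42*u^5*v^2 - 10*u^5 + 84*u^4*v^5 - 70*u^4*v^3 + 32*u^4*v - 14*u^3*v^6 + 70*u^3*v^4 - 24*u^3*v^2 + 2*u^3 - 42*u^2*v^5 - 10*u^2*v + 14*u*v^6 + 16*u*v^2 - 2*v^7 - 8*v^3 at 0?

D_8

The Hessian of f at 0 has rank 0. Corank 2; j^3 = 2*(u - 2*v)^2*(u - v) has shape L^2 M (L != M), so D-series; mu = 8 gives D_8.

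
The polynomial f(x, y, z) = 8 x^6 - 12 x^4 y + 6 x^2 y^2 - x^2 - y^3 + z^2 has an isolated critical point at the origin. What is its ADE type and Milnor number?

The Hessian of f at 0 is [[-2, 0, 0], [0, 0, 0], [0, 0, 2]] with rank 2, so corank 1. A Groebner basis of the Jacobian ideal J(f) in C{x,y,z} is {y^2, x, z}; counting standard monomials gives mu = 2. Corank 1: A-series; mu = 2 gives A_2.

Type A2, Milnor number mu = 2.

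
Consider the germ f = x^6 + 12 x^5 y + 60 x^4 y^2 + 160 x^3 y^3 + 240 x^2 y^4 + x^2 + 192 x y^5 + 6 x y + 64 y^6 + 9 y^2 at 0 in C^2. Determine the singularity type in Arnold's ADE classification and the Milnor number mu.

Type A_{5}, Milnor number mu = 5.

The Hessian of f at 0 has rank 1. Corank 1: A-series; mu = 5 gives A_5.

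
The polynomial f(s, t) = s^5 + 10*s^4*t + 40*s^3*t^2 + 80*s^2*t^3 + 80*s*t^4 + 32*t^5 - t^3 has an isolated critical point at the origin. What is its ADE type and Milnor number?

Type E_{8}, Milnor number mu = 8.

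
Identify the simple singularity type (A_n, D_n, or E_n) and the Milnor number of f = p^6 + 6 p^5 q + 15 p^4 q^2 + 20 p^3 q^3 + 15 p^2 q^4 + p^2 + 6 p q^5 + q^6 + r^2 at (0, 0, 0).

The Hessian of f at 0 has rank 2. Corank 1: A-series; mu = 5 gives A_5.

Type A5, Milnor number mu = 5.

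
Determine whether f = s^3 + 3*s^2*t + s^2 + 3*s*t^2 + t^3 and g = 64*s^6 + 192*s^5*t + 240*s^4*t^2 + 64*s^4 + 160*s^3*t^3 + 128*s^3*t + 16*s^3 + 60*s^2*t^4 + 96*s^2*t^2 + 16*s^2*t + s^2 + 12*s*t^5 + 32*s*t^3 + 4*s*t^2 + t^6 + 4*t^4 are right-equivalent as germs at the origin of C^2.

The Hessian of f at 0 has rank 1. Corank 1: A-series; mu = 2 gives A_2. The Hessian of g at 0 has rank 1. Corank 1: A-series; mu = 5 gives A_5. f is A_2 but g is A_5, hence not right-equivalent.

No.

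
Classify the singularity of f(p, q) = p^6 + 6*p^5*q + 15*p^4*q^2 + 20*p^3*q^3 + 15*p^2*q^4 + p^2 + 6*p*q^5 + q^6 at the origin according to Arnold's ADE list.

A_{5}

The Hessian of f at 0 has rank 1. Corank 1: A-series; mu = 5 gives A_5.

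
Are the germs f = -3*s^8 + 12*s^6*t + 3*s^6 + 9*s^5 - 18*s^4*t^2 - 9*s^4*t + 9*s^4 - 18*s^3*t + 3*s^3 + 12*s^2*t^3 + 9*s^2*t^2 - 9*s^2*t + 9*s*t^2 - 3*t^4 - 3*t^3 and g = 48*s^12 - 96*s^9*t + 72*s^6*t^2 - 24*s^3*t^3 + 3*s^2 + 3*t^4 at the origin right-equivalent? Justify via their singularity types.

No.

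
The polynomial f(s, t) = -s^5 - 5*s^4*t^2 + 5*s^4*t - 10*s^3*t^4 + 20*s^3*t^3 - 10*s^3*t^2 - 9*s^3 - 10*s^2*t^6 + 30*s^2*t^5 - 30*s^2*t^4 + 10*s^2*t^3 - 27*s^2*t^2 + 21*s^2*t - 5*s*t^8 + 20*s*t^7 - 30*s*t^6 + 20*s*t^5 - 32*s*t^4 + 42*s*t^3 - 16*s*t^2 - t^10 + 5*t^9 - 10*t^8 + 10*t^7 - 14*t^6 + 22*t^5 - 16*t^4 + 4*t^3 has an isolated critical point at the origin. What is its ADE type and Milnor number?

Type D_6, Milnor number mu = 6.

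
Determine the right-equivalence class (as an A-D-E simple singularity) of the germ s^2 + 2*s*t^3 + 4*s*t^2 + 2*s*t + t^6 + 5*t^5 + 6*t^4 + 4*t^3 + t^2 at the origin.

The Hessian of f at 0 has rank 1. Corank 1: A-series; mu = 4 gives A_4.

A4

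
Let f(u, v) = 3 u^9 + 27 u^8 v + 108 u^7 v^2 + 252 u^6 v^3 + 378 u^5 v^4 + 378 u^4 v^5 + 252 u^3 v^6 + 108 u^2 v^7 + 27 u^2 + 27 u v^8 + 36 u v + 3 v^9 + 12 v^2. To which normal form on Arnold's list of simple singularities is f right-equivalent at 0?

A_{8}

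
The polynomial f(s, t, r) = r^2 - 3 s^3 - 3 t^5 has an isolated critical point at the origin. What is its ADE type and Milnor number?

Type E_{8}, Milnor number mu = 8.

The Hessian of f at 0 has rank 1. Corank 2; j^3 = -3*s^3 is a perfect cube, so E-series; the 5-jet and mu = 8 give E_8.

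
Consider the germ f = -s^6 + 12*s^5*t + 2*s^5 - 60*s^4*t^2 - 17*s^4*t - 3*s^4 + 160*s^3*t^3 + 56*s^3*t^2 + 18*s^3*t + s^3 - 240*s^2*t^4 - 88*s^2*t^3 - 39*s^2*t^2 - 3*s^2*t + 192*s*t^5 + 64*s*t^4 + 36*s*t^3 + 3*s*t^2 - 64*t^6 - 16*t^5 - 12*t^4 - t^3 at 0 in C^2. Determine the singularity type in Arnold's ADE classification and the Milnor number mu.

Type E8, Milnor number mu = 8.

The Hessian of f at 0 is [[0, 0], [0, 0]] with rank 0, so corank 2. A Groebner basis of the Jacobian ideal J(f) in C{s,t} is {5*s^2/8 + s*t^3 - 5*s*t^2/4 - 5*s*t/4 + 5*t^3/4 + 5*t^2/8, s^2/2 - s*t^2 - s*t + t^4 + t^3 + t^2/2, s^3 + 3*s^2/4 - 9*s*t^2/2 - 3*s*t/2 + 7*t^3/2 + 3*t^2/4, s^2*t + s^2/4 - 5*s*t^2/2 - s*t/2 + 3*t^3/2 + t^2/4}; counting standard monomials gives mu = 8. Corank 2; j^3 = (s - t)^3 is a perfect cube, so E-series; the 5-jet and mu = 8 give E_8.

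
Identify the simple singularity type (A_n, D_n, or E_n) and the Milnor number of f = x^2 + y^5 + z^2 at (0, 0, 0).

Type A_4, Milnor number mu = 4.

The Hessian of f at 0 is [[2, 0, 0], [0, 0, 0], [0, 0, 2]] with rank 2, so corank 1. A Groebner basis of the Jacobian ideal J(f) in C{x,y,z} is {y^4, x, z}; counting standard monomials gives mu = 4. Corank 1: A-series; mu = 4 gives A_4.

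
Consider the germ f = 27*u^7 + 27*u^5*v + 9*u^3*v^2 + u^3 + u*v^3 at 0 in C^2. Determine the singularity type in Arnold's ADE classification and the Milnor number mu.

Type E7, Milnor number mu = 7.

The Hessian of f at 0 is [[0, 0], [0, 0]] with rank 0, so corank 2. A Groebner basis of the Jacobian ideal J(f) in C{u,v} is {u^3, u*v^2, 3*u^2 + v^3}; counting standard monomials gives mu = 7. Corank 2; j^3 = u^3 is a perfect cube, so E-series; the 4-jet and mu = 7 give E_7.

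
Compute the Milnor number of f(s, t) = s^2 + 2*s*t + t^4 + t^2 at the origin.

3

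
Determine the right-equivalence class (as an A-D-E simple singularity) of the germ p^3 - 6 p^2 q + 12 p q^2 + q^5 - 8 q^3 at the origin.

E_8

The Hessian of f at 0 is [[0, 0], [0, 0]] with rank 0, so corank 2. A Groebner basis of the Jacobian ideal J(f) in C{p,q} is {q^4, p^2 - 4*p*q + 4*q^2}; counting standard monomials gives mu = 8. Corank 2; j^3 = (p - 2*q)^3 is a perfect cube, so E-series; the 5-jet and mu = 8 give E_8.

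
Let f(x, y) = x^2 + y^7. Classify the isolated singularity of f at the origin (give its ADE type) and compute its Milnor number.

Type A6, Milnor number mu = 6.

The Hessian of f at 0 is [[2, 0], [0, 0]] with rank 1, so corank 1. A Groebner basis of the Jacobian ideal J(f) in C{x,y} is {y^6, x}; counting standard monomials gives mu = 6. Corank 1: A-series; mu = 6 gives A_6.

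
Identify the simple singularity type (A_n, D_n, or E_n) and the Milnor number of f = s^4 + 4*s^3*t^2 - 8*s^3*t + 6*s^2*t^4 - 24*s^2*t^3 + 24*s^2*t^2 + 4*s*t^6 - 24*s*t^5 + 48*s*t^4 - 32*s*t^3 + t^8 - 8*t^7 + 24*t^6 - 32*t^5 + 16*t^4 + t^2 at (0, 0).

Type A_3, Milnor number mu = 3.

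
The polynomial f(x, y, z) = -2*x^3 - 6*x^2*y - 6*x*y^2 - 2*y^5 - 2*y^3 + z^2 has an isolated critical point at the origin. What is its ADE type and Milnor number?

The Hessian of f at 0 is [[0, 0, 0], [0, 0, 0], [0, 0, 2]] with rank 1, so corank 2. A Groebner basis of the Jacobian ideal J(f) in C{x,y,z} is {y^4, x^2 + 2*x*y + y^2, z}; counting standard monomials gives mu = 8. Corank 2; j^3 = -2*(x + y)^3 is a perfect cube, so E-series; the 5-jet and mu = 8 give E_8.

Type E8, Milnor number mu = 8.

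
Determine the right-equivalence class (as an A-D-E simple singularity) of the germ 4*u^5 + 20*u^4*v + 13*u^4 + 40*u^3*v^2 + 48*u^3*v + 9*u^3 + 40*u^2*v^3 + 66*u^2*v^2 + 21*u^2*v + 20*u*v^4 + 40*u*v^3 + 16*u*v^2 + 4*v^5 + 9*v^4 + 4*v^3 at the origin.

The Hessian of f at 0 has rank 0. Corank 2; j^3 = (u + v)*(3*u + 2*v)^2 has shape L^2 M (L != M), so D-series; mu = 5 gives D_5.

D_{5}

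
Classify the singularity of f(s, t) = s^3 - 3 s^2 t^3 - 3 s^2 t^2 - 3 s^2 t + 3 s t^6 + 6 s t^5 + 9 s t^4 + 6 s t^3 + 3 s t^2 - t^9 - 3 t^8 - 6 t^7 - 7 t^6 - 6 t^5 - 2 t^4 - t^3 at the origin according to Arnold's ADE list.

E_{6}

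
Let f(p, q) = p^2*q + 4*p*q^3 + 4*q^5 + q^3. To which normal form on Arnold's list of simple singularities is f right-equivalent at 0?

D4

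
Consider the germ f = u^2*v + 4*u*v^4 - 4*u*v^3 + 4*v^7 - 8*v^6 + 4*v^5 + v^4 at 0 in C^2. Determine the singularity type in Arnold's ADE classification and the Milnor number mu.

Type D_5, Milnor number mu = 5.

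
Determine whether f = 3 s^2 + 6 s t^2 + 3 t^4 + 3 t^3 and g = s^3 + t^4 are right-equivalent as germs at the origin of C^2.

The Hessian of f at 0 has rank 1. Corank 1: A-series; mu = 2 gives A_2. The Hessian of g at 0 has rank 0. Corank 2; j^3 = s^3 is a perfect cube, so E-series; the 4-jet and mu = 6 give E_6. f is A_2 but g is E_6, hence not right-equivalent.

No.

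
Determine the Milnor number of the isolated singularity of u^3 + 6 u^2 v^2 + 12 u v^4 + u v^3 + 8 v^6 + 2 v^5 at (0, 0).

7

The Hessian of f at 0 has rank 0. Corank 2; j^3 = u^3 is a perfect cube, so E-series; the 4-jet and mu = 7 give E_7.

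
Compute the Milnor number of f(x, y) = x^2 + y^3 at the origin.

The Hessian of f at 0 is [[2, 0], [0, 0]] with rank 1, so corank 1. A Groebner basis of the Jacobian ideal J(f) in C{x,y} is {y^2, x}; counting standard monomials gives mu = 2. Corank 1: A-series; mu = 2 gives A_2.

2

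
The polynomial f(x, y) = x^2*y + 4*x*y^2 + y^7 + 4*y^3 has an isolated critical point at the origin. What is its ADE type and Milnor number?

Type D_8, Milnor number mu = 8.

The Hessian of f at 0 is [[0, 0], [0, 0]] with rank 0, so corank 2. A Groebner basis of the Jacobian ideal J(f) in C{x,y} is {x^2/7 + y^6 - 4*y^2/7, x^3 + 8*y^3, x*y + 2*y^2}; counting standard monomials gives mu = 8. Corank 2; j^3 = y*(x + 2*y)^2 has shape L^2 M (L != M), so D-series; mu = 8 gives D_8.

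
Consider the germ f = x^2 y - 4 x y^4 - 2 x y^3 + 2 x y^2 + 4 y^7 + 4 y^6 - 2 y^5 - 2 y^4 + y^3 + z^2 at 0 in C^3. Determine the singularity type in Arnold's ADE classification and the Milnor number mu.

The Hessian of f at 0 has rank 1. Corank 2; j^3 = y*(x + y)^2 has shape L^2 M (L != M), so D-series; mu = 6 gives D_6.

Type D_{6}, Milnor number mu = 6.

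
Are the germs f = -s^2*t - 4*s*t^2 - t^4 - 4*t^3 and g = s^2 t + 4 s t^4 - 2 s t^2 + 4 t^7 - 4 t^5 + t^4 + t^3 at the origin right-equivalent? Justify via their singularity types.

Yes.

The Hessian of f at 0 has rank 0. Corank 2; j^3 = -t*(s + 2*t)^2 has shape L^2 M (L != M), so D-series; mu = 5 gives D_5. The Hessian of g at 0 has rank 0. Corank 2; j^3 = t*(s - t)^2 has shape L^2 M (L != M), so D-series; mu = 5 gives D_5. Both have type D_5, hence right-equivalent.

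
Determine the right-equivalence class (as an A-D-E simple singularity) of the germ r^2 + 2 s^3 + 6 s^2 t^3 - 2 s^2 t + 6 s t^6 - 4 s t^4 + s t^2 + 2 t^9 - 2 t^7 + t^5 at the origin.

The Hessian of f at 0 has rank 1. Corank 2; j^3 = s*(2*s^2 - 2*s*t + t^2) splits into three distinct lines over C (the quadratic factor has nonzero discriminant), so D_4.

D4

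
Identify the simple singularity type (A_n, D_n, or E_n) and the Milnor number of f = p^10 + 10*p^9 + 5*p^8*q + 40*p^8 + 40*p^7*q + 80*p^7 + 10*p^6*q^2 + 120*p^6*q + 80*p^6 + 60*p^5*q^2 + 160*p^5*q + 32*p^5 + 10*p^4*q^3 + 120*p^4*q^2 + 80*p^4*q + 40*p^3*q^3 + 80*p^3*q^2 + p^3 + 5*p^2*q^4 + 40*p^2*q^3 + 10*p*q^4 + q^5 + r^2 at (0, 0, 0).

Type E_{8}, Milnor number mu = 8.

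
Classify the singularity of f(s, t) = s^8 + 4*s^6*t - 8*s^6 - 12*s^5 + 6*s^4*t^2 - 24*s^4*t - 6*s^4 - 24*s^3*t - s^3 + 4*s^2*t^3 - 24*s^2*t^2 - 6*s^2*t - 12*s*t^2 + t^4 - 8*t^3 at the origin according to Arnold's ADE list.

E_6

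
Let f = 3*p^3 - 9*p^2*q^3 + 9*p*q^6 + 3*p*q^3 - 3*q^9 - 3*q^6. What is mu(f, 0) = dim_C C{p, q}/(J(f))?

The Hessian of f at 0 is [[0, 0], [0, 0]] with rank 0, so corank 2. A Groebner basis of the Jacobian ideal J(f) in C{p,q} is {p^3, p*q^2, 3*p^2 + q^3}; counting standard monomials gives mu = 7. Corank 2; j^3 = 3*p^3 is a perfect cube, so E-series; the 4-jet and mu = 7 give E_7.

7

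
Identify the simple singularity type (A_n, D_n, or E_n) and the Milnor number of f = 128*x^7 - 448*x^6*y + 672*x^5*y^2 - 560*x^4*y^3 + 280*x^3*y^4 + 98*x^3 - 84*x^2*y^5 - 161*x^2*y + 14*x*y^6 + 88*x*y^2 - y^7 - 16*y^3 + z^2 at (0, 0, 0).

Type D8, Milnor number mu = 8.

The Hessian of f at 0 has rank 1. Corank 2; j^3 = (2*x - y)*(7*x - 4*y)^2 has shape L^2 M (L != M), so D-series; mu = 8 gives D_8.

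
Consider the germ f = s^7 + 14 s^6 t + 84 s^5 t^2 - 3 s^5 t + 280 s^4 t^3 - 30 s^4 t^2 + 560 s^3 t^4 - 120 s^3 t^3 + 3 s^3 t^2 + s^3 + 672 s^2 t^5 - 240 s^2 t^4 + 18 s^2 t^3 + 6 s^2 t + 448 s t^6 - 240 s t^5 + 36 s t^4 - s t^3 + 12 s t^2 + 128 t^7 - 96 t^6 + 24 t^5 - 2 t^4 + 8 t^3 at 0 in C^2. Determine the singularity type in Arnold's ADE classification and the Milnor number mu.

Type E7, Milnor number mu = 7.

The Hessian of f at 0 has rank 0. Corank 2; j^3 = (s + 2*t)^3 is a perfect cube, so E-series; the 4-jet and mu = 7 give E_7.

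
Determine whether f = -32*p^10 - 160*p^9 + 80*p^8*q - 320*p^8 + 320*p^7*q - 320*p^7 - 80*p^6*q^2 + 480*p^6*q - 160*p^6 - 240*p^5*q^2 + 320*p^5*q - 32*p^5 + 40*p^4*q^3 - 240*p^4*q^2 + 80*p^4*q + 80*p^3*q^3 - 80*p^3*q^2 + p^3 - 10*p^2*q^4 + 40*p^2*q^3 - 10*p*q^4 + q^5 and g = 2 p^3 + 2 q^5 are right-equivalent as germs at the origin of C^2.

The Hessian of f at 0 is [[0, 0], [0, 0]] with rank 0, so corank 2. A Groebner basis of the Jacobian ideal J(f) in C{p,q} is {q^5, p*q^3 - q^4/8, p^2}; counting standard monomials gives mu = 8. Corank 2; j^3 = p^3 is a perfect cube, so E-series; the 5-jet and mu = 8 give E_8. The Hessian of g at 0 is [[0, 0], [0, 0]] with rank 0, so corank 2. A Groebner basis of the Jacobian ideal J(g) in C{p,q} is {q^4, p^2}; counting standard monomials gives mu = 8. Corank 2; j^3 = 2*p^3 is a perfect cube, so E-series; the 5-jet and mu = 8 give E_8. Both have type E_8, hence right-equivalent.

Yes.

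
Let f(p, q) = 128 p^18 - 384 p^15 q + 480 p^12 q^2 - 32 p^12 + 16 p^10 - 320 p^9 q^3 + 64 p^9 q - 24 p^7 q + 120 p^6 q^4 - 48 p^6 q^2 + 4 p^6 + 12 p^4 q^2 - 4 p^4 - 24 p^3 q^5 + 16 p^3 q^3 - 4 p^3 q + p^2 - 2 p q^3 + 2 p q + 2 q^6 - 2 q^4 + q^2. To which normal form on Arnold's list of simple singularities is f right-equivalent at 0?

A5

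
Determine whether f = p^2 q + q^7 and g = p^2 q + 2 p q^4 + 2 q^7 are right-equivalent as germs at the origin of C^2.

Yes.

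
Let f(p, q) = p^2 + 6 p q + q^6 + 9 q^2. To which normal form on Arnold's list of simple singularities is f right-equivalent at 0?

The Hessian of f at 0 has rank 1. Corank 1: A-series; mu = 5 gives A_5.

A_5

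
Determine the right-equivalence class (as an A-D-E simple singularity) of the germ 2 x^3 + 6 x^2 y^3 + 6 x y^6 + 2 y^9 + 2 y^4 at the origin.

E_6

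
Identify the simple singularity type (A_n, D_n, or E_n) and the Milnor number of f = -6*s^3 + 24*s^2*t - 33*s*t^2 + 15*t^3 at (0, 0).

Type D_4, Milnor number mu = 4.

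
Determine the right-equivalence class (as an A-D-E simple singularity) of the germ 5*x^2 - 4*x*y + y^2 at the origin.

A1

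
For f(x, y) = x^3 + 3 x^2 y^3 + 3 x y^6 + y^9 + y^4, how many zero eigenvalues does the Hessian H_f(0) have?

The Hessian at 0 is [[0, 0], [0, 0]] of rank 0; hence corank 2.

2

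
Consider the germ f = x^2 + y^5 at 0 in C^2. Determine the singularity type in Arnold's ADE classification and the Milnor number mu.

The Hessian of f at 0 has rank 1. Corank 1: A-series; mu = 4 gives A_4.

Type A_4, Milnor number mu = 4.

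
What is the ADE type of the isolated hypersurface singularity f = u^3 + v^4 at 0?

The Hessian of f at 0 is [[0, 0], [0, 0]] with rank 0, so corank 2. A Groebner basis of the Jacobian ideal J(f) in C{u,v} is {v^3, u^2}; counting standard monomials gives mu = 6. Corank 2; j^3 = u^3 is a perfect cube, so E-series; the 4-jet and mu = 6 give E_6.

E_{6}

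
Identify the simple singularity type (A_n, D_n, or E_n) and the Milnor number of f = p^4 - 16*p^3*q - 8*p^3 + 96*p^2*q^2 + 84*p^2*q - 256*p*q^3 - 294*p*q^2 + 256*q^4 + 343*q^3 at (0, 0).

The Hessian of f at 0 is [[0, 0], [0, 0]] with rank 0, so corank 2. A Groebner basis of the Jacobian ideal J(f) in C{p,q} is {q^4, p*q^2 - 11*q^3/3, p^2 - 7*p*q + 49*q^2/4}; counting standard monomials gives mu = 6. Corank 2; j^3 = -(2*p - 7*q)^3 is a perfect cube, so E-series; the 4-jet and mu = 6 give E_6.

Type E6, Milnor number mu = 6.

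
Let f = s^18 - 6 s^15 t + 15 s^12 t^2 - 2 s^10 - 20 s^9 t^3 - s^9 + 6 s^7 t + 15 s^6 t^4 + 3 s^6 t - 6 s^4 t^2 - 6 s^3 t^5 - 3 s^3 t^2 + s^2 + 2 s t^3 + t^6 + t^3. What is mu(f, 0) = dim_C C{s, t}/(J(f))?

2

The Hessian of f at 0 is [[2, 0], [0, 0]] with rank 1, so corank 1. A Groebner basis of the Jacobian ideal J(f) in C{s,t} is {t^2, s}; counting standard monomials gives mu = 2. Corank 1: A-series; mu = 2 gives A_2.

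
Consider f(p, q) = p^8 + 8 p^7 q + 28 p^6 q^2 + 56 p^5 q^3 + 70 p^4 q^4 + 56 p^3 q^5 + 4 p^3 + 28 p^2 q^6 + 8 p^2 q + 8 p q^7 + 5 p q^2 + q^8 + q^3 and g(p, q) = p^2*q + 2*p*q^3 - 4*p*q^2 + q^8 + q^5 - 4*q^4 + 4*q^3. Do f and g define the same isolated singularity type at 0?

The Hessian of f at 0 has rank 0. Corank 2; j^3 = (p + q)*(2*p + q)^2 has shape L^2 M (L != M), so D-series; mu = 9 gives D_9. The Hessian of g at 0 has rank 0. Corank 2; j^3 = q*(p - 2*q)^2 has shape L^2 M (L != M), so D-series; mu = 9 gives D_9. Both have type D_9, hence right-equivalent.

Yes.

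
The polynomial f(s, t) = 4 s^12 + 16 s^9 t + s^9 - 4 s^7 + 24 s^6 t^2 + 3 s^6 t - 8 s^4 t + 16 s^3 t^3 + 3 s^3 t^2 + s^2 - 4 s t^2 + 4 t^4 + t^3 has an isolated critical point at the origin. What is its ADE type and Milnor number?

The Hessian of f at 0 has rank 1. Corank 1: A-series; mu = 2 gives A_2.

Type A_2, Milnor number mu = 2.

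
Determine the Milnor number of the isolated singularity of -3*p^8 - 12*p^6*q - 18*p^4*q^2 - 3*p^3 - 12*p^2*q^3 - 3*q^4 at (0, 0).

6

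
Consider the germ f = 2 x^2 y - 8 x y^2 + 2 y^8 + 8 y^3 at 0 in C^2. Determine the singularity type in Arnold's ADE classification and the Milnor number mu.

The Hessian of f at 0 is [[0, 0], [0, 0]] with rank 0, so corank 2. A Groebner basis of the Jacobian ideal J(f) in C{x,y} is {x^2/8 + y^7 - y^2/2, x^3 - 8*y^3, x*y - 2*y^2}; counting standard monomials gives mu = 9. Corank 2; j^3 = 2*y*(x - 2*y)^2 has shape L^2 M (L != M), so D-series; mu = 9 gives D_9.

Type D_{9}, Milnor number mu = 9.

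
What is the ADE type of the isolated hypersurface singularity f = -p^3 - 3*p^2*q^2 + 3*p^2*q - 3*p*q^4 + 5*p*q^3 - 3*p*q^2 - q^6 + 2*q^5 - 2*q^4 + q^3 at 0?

E7

The Hessian of f at 0 is [[0, 0], [0, 0]] with rank 0, so corank 2. A Groebner basis of the Jacobian ideal J(f) in C{p,q} is {-p^2 + 2*p*q + q^4 - q^3/3 - q^2, p^3 + 4*p^2 - 8*p*q + q^3/3 + 4*q^2, p^2*q + 7*p^2/3 - 14*p*q/3 - 2*q^3/9 + 7*q^2/3, p^2 + p*q^2 - 2*p*q - 2*q^3/3 + q^2}; counting standard monomials gives mu = 7. Corank 2; j^3 = -(p - q)^3 is a perfect cube, so E-series; the 4-jet and mu = 7 give E_7.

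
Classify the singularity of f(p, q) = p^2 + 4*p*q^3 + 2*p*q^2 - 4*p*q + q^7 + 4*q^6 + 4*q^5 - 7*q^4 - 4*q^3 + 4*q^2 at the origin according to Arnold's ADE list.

A6

The Hessian of f at 0 is [[2, -4], [-4, 8]] with rank 1, so corank 1. A Groebner basis of the Jacobian ideal J(f) in C{p,q} is {p^3 + 9*p^2/2 - 87*p*q/4 + 47*p/8 + 251*q^2/8 - 47*q/4, p^2*q + 7*p^2/4 - 65*p*q/8 + 41*p/16 + 189*q^2/16 - 41*q/8, p^2/2 + p*q^2 - 9*p*q/4 + 9*p/8 + 29*q^2/8 - 9*q/4, p/2 + q^3 + q^2/2 - q}; counting standard monomials gives mu = 6. Corank 1: A-series; mu = 6 gives A_6.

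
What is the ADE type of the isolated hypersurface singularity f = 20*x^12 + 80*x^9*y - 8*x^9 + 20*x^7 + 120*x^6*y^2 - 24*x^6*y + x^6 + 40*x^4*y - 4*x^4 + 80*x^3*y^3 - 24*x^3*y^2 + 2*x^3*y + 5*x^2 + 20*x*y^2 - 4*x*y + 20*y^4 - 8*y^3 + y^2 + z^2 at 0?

A1

The Hessian of f at 0 has rank 3. Corank 0: nondegenerate Morse point, so A_1.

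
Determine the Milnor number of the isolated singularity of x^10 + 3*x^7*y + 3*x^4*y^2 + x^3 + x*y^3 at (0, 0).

7

The Hessian of f at 0 has rank 0. Corank 2; j^3 = x^3 is a perfect cube, so E-series; the 4-jet and mu = 7 give E_7.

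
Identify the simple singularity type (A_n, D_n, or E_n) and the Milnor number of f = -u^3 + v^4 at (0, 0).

Type E_{6}, Milnor number mu = 6.

The Hessian of f at 0 is [[0, 0], [0, 0]] with rank 0, so corank 2. A Groebner basis of the Jacobian ideal J(f) in C{u,v} is {v^3, u^2}; counting standard monomials gives mu = 6. Corank 2; j^3 = -u^3 is a perfect cube, so E-series; the 4-jet and mu = 6 give E_6.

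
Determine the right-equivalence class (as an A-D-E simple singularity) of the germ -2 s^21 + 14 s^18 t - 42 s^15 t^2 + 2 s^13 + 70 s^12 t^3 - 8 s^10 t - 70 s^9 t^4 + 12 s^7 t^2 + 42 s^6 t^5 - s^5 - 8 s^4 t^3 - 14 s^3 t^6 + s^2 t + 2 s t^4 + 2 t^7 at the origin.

D_8

The Hessian of f at 0 has rank 0. Corank 2; j^3 = s^2*t has shape L^2 M (L != M), so D-series; mu = 8 gives D_8.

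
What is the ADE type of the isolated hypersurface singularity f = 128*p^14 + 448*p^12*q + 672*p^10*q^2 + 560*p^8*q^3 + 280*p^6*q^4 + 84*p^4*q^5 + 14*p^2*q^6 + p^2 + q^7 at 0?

A_{6}

The Hessian of f at 0 is [[2, 0], [0, 0]] with rank 1, so corank 1. A Groebner basis of the Jacobian ideal J(f) in C{p,q} is {q^6, p}; counting standard monomials gives mu = 6. Corank 1: A-series; mu = 6 gives A_6.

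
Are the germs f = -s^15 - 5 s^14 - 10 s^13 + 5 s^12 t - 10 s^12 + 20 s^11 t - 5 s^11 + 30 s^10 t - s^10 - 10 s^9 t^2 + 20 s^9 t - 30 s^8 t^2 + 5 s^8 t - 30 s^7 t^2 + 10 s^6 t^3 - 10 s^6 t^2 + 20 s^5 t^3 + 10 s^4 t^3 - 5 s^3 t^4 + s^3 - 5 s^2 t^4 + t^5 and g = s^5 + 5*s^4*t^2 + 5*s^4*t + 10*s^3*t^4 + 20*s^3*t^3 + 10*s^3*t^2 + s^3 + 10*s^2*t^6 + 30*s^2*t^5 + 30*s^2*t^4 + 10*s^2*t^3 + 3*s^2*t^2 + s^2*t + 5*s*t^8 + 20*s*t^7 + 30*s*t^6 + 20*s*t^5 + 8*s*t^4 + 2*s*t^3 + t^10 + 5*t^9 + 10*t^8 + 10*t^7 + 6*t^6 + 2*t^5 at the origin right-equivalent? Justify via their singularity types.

No.

The Hessian of f at 0 has rank 0. Corank 2; j^3 = s^3 is a perfect cube, so E-series; the 5-jet and mu = 8 give E_8. The Hessian of g at 0 has rank 0. Corank 2; j^3 = s^2*(s + t) has shape L^2 M (L != M), so D-series; mu = 6 gives D_6. f is E_8 but g is D_6, hence not right-equivalent.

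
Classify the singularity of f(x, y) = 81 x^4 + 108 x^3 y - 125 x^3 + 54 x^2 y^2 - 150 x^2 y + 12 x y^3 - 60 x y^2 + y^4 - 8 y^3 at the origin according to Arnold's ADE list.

E_{6}

The Hessian of f at 0 is [[0, 0], [0, 0]] with rank 0, so corank 2. A Groebner basis of the Jacobian ideal J(f) in C{x,y} is {y^4, x*y^2 + 17*y^3/45, x^2 + 4*x*y/5 + 4*y^2/25}; counting standard monomials gives mu = 6. Corank 2; j^3 = -(5*x + 2*y)^3 is a perfect cube, so E-series; the 4-jet and mu = 6 give E_6.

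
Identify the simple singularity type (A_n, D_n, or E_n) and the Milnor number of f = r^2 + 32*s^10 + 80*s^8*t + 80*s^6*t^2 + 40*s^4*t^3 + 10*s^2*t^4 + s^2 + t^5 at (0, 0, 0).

Type A_4, Milnor number mu = 4.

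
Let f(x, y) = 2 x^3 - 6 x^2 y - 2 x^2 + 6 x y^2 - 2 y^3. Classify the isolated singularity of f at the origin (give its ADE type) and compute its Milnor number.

Type A_2, Milnor number mu = 2.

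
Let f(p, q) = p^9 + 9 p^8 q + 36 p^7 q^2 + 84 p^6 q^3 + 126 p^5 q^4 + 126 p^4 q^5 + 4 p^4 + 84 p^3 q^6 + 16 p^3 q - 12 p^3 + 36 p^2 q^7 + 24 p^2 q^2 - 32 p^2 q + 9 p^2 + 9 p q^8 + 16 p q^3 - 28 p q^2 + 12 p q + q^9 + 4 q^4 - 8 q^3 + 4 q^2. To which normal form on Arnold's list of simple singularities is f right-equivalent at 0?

A8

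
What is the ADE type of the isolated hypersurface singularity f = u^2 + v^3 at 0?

A2

The Hessian of f at 0 has rank 1. Corank 1: A-series; mu = 2 gives A_2.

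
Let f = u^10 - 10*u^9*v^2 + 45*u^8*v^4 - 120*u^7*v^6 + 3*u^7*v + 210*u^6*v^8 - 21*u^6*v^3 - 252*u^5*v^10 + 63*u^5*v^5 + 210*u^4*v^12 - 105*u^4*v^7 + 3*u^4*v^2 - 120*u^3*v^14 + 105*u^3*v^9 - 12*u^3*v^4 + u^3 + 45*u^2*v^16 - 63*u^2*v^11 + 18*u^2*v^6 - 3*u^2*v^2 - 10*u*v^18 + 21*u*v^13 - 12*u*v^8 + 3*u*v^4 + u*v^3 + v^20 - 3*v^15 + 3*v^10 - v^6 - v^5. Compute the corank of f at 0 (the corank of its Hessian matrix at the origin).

2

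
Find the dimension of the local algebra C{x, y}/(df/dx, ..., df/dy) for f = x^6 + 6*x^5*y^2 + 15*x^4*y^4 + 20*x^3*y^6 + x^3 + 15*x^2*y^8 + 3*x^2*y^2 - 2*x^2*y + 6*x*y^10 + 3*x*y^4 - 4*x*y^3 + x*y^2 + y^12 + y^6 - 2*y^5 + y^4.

7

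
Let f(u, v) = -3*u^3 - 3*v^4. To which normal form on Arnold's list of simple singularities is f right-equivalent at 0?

E6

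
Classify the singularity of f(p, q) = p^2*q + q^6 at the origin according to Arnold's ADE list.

D_{7}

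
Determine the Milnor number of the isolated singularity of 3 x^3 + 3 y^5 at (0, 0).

8

The Hessian of f at 0 has rank 0. Corank 2; j^3 = 3*x^3 is a perfect cube, so E-series; the 5-jet and mu = 8 give E_8.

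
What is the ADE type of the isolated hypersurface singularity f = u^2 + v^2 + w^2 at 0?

A_{1}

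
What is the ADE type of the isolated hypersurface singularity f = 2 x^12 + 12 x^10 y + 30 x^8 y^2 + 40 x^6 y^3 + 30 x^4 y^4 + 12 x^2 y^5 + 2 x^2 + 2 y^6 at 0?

The Hessian of f at 0 is [[4, 0], [0, 0]] with rank 1, so corank 1. A Groebner basis of the Jacobian ideal J(f) in C{x,y} is {y^5, x}; counting standard monomials gives mu = 5. Corank 1: A-series; mu = 5 gives A_5.

A_5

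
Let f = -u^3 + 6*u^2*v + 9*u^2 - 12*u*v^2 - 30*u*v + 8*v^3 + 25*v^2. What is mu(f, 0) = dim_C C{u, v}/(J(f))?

2

The Hessian of f at 0 has rank 1. Corank 1: A-series; mu = 2 gives A_2.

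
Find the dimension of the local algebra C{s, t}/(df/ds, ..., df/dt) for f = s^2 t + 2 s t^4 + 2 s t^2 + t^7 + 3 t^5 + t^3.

6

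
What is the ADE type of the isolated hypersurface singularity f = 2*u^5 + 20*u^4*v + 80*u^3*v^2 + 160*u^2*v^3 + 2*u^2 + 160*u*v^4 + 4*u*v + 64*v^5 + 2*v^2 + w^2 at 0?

A_4

The Hessian of f at 0 is [[4, 4, 0], [4, 4, 0], [0, 0, 2]] with rank 2, so corank 1. A Groebner basis of the Jacobian ideal J(f) in C{u,v,w} is {v^4, u + v, w}; counting standard monomials gives mu = 4. Corank 1: A-series; mu = 4 gives A_4.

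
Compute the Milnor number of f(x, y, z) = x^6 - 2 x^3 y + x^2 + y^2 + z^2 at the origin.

1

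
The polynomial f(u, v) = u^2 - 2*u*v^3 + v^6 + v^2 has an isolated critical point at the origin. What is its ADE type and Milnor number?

Type A_1, Milnor number mu = 1.

The Hessian of f at 0 has rank 2. Corank 0: nondegenerate Morse point, so A_1.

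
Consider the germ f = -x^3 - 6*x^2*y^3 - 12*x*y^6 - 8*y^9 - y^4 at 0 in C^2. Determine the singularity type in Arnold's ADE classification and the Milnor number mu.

Type E6, Milnor number mu = 6.

The Hessian of f at 0 has rank 0. Corank 2; j^3 = -x^3 is a perfect cube, so E-series; the 4-jet and mu = 6 give E_6.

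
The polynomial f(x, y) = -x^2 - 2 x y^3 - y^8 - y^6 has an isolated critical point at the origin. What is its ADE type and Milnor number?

Type A_{7}, Milnor number mu = 7.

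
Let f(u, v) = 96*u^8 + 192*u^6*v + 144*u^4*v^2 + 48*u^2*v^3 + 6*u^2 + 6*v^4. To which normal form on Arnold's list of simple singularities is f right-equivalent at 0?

A_{3}

The Hessian of f at 0 has rank 1. Corank 1: A-series; mu = 3 gives A_3.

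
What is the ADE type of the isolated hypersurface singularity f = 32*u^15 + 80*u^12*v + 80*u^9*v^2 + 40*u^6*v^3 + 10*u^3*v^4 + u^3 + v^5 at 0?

E8

The Hessian of f at 0 is [[0, 0], [0, 0]] with rank 0, so corank 2. A Groebner basis of the Jacobian ideal J(f) in C{u,v} is {v^4, u^2}; counting standard monomials gives mu = 8. Corank 2; j^3 = u^3 is a perfect cube, so E-series; the 5-jet and mu = 8 give E_8.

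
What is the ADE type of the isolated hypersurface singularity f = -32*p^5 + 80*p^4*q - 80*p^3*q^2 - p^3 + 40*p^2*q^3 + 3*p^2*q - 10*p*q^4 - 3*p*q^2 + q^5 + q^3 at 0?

E_{8}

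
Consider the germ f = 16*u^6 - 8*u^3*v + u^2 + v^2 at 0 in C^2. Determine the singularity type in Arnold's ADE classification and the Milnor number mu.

Type A_{1}, Milnor number mu = 1.

The Hessian of f at 0 is [[2, 0], [0, 2]] with rank 2, so corank 0. A Groebner basis of the Jacobian ideal J(f) in C{u,v} is {u, v}; counting standard monomials gives mu = 1. Corank 0: nondegenerate Morse point, so A_1.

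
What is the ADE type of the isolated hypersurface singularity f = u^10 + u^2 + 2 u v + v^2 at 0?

A_{9}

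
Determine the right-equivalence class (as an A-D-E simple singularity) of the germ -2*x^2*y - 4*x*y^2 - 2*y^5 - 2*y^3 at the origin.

The Hessian of f at 0 has rank 0. Corank 2; j^3 = -2*y*(x + y)^2 has shape L^2 M (L != M), so D-series; mu = 6 gives D_6.

D6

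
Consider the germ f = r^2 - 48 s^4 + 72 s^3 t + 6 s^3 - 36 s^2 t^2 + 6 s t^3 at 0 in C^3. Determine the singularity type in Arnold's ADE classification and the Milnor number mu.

The Hessian of f at 0 has rank 1. Corank 2; j^3 = 6*s^3 is a perfect cube, so E-series; the 4-jet and mu = 7 give E_7.

Type E_7, Milnor number mu = 7.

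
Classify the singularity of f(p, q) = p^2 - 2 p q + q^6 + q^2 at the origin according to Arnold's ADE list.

A_{5}

The Hessian of f at 0 is [[2, -2], [-2, 2]] with rank 1, so corank 1. A Groebner basis of the Jacobian ideal J(f) in C{p,q} is {q^5, p - q}; counting standard monomials gives mu = 5. Corank 1: A-series; mu = 5 gives A_5.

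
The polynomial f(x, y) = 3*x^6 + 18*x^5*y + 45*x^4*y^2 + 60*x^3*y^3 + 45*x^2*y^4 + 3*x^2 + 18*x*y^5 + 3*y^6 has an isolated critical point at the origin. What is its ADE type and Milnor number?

Type A5, Milnor number mu = 5.

The Hessian of f at 0 is [[6, 0], [0, 0]] with rank 1, so corank 1. A Groebner basis of the Jacobian ideal J(f) in C{x,y} is {y^5, x}; counting standard monomials gives mu = 5. Corank 1: A-series; mu = 5 gives A_5.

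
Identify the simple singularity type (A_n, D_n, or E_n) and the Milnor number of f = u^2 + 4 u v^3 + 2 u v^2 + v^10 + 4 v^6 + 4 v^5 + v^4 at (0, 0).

Type A_{9}, Milnor number mu = 9.

The Hessian of f at 0 is [[2, 0], [0, 0]] with rank 1, so corank 1. A Groebner basis of the Jacobian ideal J(f) in C{u,v} is {u^4 + u^3/12 + u^2*v/8 - 5*u^2/48 - 7*u*v^2/48 + u*v/48 - u/96 - v^2/96, u^3*v - u^3/2 - u^2*v/2 + 3*u^2/8 + u*v^2/2 - u*v/16 + u/32 + v^2/32, u^3/3 + u^2*v^2 - u^2*v/2 + u^2/3 + 5*u*v^2/12 - u*v/24 + u/48 + v^2/48, u/2 + v^3 + v^2/2}; counting standard monomials gives mu = 9. Corank 1: A-series; mu = 9 gives A_9.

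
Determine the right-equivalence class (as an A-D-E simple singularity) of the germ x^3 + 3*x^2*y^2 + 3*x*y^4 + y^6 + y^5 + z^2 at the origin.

The Hessian of f at 0 has rank 1. Corank 2; j^3 = x^3 is a perfect cube, so E-series; the 5-jet and mu = 8 give E_8.

E8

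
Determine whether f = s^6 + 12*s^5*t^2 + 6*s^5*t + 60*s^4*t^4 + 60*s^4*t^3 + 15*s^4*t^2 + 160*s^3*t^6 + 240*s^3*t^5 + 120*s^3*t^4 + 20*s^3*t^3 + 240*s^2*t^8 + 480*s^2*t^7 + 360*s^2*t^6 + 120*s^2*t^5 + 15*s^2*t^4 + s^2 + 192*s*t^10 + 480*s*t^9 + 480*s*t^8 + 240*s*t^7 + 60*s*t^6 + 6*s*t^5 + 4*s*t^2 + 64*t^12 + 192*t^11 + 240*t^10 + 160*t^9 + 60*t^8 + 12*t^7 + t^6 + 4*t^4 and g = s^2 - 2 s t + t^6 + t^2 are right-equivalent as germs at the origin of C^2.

Yes.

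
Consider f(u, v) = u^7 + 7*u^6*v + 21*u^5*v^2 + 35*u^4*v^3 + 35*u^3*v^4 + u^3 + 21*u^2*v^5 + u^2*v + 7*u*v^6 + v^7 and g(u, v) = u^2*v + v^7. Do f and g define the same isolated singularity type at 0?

Yes.

The Hessian of f at 0 has rank 0. Corank 2; j^3 = u^2*(u + v) has shape L^2 M (L != M), so D-series; mu = 8 gives D_8. The Hessian of g at 0 has rank 0. Corank 2; j^3 = u^2*v has shape L^2 M (L != M), so D-series; mu = 8 gives D_8. Both have type D_8, hence right-equivalent.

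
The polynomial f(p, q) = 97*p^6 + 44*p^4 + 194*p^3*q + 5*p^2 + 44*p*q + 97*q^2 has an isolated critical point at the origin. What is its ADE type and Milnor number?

The Hessian of f at 0 has rank 2. Corank 0: nondegenerate Morse point, so A_1.

Type A_1, Milnor number mu = 1.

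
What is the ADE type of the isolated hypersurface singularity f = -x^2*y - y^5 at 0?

D_6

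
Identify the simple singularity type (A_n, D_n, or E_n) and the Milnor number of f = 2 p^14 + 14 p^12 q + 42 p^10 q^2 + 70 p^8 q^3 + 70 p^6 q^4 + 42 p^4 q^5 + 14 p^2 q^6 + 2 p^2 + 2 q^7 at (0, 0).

The Hessian of f at 0 has rank 1. Corank 1: A-series; mu = 6 gives A_6.

Type A_6, Milnor number mu = 6.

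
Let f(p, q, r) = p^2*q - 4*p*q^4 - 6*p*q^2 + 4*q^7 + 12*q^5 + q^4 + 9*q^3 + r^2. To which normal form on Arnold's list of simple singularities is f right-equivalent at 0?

The Hessian of f at 0 has rank 1. Corank 2; j^3 = q*(p - 3*q)^2 has shape L^2 M (L != M), so D-series; mu = 5 gives D_5.

D_5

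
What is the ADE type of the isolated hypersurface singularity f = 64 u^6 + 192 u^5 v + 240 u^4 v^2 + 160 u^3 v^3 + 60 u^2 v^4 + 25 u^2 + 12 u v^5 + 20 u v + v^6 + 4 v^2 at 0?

A_5

The Hessian of f at 0 has rank 1. Corank 1: A-series; mu = 5 gives A_5.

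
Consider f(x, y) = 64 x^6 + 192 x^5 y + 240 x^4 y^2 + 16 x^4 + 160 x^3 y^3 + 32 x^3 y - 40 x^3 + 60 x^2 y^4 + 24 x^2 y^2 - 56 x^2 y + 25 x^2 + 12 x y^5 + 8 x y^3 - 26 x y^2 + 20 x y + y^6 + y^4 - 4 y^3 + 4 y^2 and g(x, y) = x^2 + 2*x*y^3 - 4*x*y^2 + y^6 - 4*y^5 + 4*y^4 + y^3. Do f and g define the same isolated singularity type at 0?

No.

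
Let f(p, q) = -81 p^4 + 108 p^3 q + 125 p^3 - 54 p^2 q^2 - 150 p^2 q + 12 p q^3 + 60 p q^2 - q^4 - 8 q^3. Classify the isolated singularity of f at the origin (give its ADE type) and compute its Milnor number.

Type E6, Milnor number mu = 6.

The Hessian of f at 0 has rank 0. Corank 2; j^3 = (5*p - 2*q)^3 is a perfect cube, so E-series; the 4-jet and mu = 6 give E_6.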